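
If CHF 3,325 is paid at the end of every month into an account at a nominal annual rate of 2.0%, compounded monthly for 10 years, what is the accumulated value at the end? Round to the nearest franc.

CHF 441,293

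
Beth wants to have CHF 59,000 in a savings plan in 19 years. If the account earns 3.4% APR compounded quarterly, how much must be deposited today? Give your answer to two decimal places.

CHF 31,008.69

With 4 periods per year: i = 0.0085, n = 76.
Discount factor = (1+0.0085)^(−76) = 0.525571; PV = 59,000 × 0.525571 = 31,008.6899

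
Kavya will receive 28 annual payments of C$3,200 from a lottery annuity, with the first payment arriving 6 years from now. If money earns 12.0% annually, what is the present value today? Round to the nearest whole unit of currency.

Value one period before first payment (t=5): 3200 × [1 − (1+0.12)^(−28)] / 0.12 = 3200 × 7.984423 = 25,550.1529
Discount back 5 years: 25,550.1529 × (1+0.12)^(−5) = 25,550.1529 × 0.567427 = 14,497.8429

C$14,498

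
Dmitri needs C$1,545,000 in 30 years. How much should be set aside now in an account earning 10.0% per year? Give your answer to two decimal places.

C$88,541.71

Discount factor = (1+0.1)^(−30) = 0.057309; PV = 1,545,000 × 0.057309 = 88,541.7149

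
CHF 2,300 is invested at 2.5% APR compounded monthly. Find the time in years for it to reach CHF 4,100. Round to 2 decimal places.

23.15 years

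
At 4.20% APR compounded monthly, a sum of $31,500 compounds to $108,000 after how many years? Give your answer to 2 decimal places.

29.39 years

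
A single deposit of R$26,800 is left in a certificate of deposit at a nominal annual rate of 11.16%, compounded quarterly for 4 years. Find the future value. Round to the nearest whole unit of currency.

Periodic rate i = 0.1116/4 = 0.0279; n = 4 × 4 = 16 periods.
26,800 × (1+0.0279)^16 = 26,800 × 1.553152 = 41,624.4637

R$41,624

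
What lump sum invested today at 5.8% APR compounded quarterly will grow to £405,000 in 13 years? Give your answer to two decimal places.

With 4 periods per year: i = 0.0145, n = 52.
PV = FV·(1+i)^(−n) = 405,000 × 0.473035 = 191,579.1985

£191,579.20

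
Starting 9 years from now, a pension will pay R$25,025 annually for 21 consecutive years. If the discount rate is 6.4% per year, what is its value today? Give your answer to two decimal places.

PV at t=8 (ordinary 21-year annuity): 25025 × a(21|0.064) = 25025 × 11.378356 = 284,743.3629
PV₀ = 284,743.3629 / (1+0.064)^8 = 284,743.3629 / 1.642605 = 173,348.6988

R$173,348.70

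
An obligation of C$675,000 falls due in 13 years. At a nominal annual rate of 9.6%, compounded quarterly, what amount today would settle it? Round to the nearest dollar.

C$196,655

i = 0.096/4 = 0.024 per quarter; n = 13·4 = 52.
Discount factor = (1+0.024)^(−52) = 0.291341; PV = 675,000 × 0.291341 = 196,655.4685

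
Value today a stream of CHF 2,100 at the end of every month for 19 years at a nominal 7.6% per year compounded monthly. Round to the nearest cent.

With 12 periods per year: i = 0.00633333, n = 228.
PV = PMT · [1 − (1+i)^(−n)] / i = 2100 · 120.464381 = 252,975.1992

CHF 252,975.20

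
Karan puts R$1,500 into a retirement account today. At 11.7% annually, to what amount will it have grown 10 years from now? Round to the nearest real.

FV = PV·(1+i)^n = 1,500 × 3.023651 = 4,535.4772

R$4,535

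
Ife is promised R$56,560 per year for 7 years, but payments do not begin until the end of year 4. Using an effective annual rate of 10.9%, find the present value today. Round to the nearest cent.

R$196,039.06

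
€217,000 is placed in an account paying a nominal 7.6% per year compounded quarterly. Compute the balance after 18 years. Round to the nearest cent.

i = 0.076/4 = 0.019 per quarter; n = 18·4 = 72.
FV = PV·(1+i)^n = 217,000 × 3.877406 = 841,397.0448

€841,397.04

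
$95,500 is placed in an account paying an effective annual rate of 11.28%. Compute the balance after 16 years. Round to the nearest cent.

$528,052.67

95,500 × (1+0.1128)^16 = 95,500 × 5.529347 = 528,052.6705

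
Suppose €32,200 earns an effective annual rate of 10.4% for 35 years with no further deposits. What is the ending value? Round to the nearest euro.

FV = PV·(1+i)^n = 32,200 × 31.909321 = 1,027,480.1500

€1,027,480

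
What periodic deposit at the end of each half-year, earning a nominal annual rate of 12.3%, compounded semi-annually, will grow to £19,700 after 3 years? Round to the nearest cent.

With 2 periods per year: i = 0.0615, n = 6.
PMT = 19700 / ( [(1+0.0615)^6 − 1] / 0.0615 ) = 19700 / 7.001721 = 2,813.5940

£2,813.59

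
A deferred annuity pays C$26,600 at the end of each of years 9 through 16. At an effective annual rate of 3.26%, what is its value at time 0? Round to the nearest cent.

PV at t=8 (ordinary 8-year annuity): 26600 × a(8|0.0326) = 26600 × 6.943333 = 184,692.6646
Discount back 8 years: 184,692.6646 × (1+0.0326)^(−8) = 184,692.6646 × 0.773647 = 142,886.9879

C$142,886.99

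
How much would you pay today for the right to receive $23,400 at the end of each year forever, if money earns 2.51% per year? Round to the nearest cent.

$932,270.92

PV = PMT / i = 23400 / 0.0251 = 932,270.9163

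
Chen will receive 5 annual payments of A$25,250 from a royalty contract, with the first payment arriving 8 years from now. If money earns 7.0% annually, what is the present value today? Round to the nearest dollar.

A$64,473

PV at t=7 (ordinary 5-year annuity): 25250 × a(5|0.07) = 25250 × 4.100197 = 103,529.9853
PV₀ = 103,529.9853 / (1+0.07)^7 = 103,529.9853 / 1.605781 = 64,473.2716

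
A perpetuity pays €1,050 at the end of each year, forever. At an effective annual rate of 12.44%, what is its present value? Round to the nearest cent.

€8,440.51

PV = C/r = 1050/0.1244 = 8,440.5145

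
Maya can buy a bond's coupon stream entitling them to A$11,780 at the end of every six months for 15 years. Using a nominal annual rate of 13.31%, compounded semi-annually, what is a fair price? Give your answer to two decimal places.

Periodic rate i = 0.1331/2 = 0.06655; n = 15 × 2 = 30 periods.
PV = PMT · [1 − (1+i)^(−n)] / i = 11780 · 12.851516 = 151,390.8582

A$151,390.86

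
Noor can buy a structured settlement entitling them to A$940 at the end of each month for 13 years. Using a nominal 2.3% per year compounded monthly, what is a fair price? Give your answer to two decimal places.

A$126,644.16

With 12 periods per year: i = 0.00191667, n = 156.
Annuity factor a(156|0.00191667) = 134.727831; PV = 940 × 134.727831 = 126,644.1616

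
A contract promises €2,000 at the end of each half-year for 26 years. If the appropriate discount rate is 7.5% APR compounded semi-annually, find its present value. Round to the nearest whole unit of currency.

With 2 periods per year: i = 0.0375, n = 52.
Annuity factor a(52|0.0375) = 22.734904; PV = 2000 × 22.734904 = 45,469.8088

€45,470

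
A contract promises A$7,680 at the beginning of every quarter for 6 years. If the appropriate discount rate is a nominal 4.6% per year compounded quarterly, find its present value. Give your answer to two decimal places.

A$162,115.41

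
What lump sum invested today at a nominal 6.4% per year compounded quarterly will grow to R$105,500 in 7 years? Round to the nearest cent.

With 4 periods per year: i = 0.016, n = 28.
Discount factor = (1+0.016)^(−28) = 0.641174; PV = 105,500 × 0.641174 = 67,643.8997

R$67,643.90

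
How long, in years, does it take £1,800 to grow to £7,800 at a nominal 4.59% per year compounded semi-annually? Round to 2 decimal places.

32.31 years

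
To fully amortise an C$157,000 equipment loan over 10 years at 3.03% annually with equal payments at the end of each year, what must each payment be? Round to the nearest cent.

Annuity-PV factor = 8.517158; PMT = 157000 / 8.517158 = 18,433.3793

C$18,433.38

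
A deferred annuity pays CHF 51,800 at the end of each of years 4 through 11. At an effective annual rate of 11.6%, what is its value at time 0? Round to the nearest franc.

Value one period before first payment (t=3): 51800 × [1 − (1+0.116)^(−8)] / 0.116 = 51800 × 5.037841 = 260,960.1678
PV₀ = 260,960.1678 / (1+0.116)^3 = 260,960.1678 / 1.389929 = 187,750.7321

CHF 187,751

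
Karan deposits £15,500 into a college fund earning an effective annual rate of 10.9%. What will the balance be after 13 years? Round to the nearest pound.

£59,490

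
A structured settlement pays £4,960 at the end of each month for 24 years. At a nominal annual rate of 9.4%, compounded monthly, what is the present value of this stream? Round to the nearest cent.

With 12 periods per year: i = 0.00783333, n = 288.
PV = 4960 × [1 − (1+0.00783333)^(−288)] / 0.00783333 = 4960 × 114.166760 = 566,267.1303

£566,267.13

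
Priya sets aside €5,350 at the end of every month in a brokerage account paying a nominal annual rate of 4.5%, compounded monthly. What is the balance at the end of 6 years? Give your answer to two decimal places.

With 12 periods per year: i = 0.00375, n = 72.
Accumulation factor s(72|0.00375) = 82.480827; FV = 5350 × 82.480827 = 441,272.4248

€441,272.42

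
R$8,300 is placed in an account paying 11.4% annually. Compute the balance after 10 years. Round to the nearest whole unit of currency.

R$24,430

FV = PV·(1+i)^n = 8,300 × 2.943418 = 24,430.3675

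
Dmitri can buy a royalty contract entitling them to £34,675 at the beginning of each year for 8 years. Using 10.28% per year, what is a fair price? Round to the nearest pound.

£201,942

PV = PMT · [1 − (1+i)^(−n)] / i × (1+i) = 34675 · 5.823862 = 201,942.4220
Payments are at the start of each period, so multiply by (1+i).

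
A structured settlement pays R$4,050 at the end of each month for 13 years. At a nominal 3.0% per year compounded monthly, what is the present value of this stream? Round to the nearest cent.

R$522,633.92

Periodic rate i = 0.03/12 = 0.0025; n = 13 × 12 = 156 periods.
Annuity factor a(156|0.0025) = 129.045412; PV = 4050 × 129.045412 = 522,633.9172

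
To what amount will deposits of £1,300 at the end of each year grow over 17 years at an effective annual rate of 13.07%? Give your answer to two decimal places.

Accumulation factor s(17|0.1307) = 54.097912; FV = 1300 × 54.097912 = 70,327.2856

£70,327.29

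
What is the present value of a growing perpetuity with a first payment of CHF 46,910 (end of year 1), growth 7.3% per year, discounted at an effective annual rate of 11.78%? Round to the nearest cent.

CHF 1,047,098.21

PV = D₁/(r − g) = 46910/(0.1178 − 0.073) = 1,047,098.2143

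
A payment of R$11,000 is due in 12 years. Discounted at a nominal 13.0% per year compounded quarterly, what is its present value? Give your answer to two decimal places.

R$2,369.57

Periodic rate i = 0.13/4 = 0.0325; n = 12 × 4 = 48 periods.
PV = 11,000 / (1 + 0.0325)^48 = 11,000 / 4.642190 = 2,369.5713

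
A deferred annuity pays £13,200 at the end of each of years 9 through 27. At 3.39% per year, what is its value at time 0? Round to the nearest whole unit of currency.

£139,936

PV at t=8 (ordinary 19-year annuity): 13200 × a(19|0.0339) = 13200 × 13.841540 = 182,708.3313
PV₀ = 182,708.3313 / (1+0.0339)^8 = 182,708.3313 / 1.305655 = 139,936.1975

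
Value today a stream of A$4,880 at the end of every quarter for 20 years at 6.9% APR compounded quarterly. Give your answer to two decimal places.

i = 0.069/4 = 0.01725 per quarter; n = 20·4 = 80.
PV = 4880 × [1 − (1+0.01725)^(−80)] / 0.01725 = 4880 × 43.214118 = 210,884.8979

A$210,884.90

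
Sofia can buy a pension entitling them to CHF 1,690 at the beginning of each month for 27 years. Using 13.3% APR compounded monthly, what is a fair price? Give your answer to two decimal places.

Periodic rate i = 0.133/12 = 0.0110833; n = 27 × 12 = 324 periods.
PV = 1690 × [1 − (1+0.0110833)^(−324)] / 0.0110833 × (1+i) = 1690 × 88.660228 = 149,835.7852
(annuity-due: payments at period start, so ×(1+i).)

CHF 149,835.79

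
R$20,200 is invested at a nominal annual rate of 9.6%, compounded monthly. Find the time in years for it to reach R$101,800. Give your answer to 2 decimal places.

Periodic rate i = 0.096/12 = 0.008.
(1+i)^n = 101800/20200 = 5.03960, so n = ln 5.03960 / ln 1.008 = 202.9735 months
= 202.9735/12 years

16.91 years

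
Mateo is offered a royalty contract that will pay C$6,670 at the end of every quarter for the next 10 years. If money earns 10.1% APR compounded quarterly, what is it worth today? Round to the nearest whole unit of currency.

C$166,733

Periodic rate i = 0.101/4 = 0.02525; n = 10 × 4 = 40 periods.
PV = PMT · [1 − (1+i)^(−n)] / i = 6670 · 24.997415 = 166,732.7611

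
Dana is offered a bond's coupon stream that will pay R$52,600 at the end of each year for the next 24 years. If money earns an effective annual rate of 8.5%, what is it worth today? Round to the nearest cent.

PV = PMT · [1 − (1+i)^(−n)] / i = 52600 · 10.104097 = 531,475.5019

R$531,475.50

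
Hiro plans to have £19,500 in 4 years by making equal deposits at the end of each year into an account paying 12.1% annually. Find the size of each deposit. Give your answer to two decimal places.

PMT = 19500 / ( [(1+0.121)^4 − 1] / 0.121 ) = 19500 / 4.786336 = 4,074.0980

£4,074.10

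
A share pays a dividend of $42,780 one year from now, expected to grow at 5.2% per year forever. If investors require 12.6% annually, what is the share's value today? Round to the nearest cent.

$578,108.11

PV = PMT / (i − g) = 42780 / (0.126 − 0.052) = 42780 / 0.074000 = 578,108.1081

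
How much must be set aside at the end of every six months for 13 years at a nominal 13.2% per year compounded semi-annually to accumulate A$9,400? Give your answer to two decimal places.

Periodic rate i = 0.132/2 = 0.066; n = 13 × 2 = 26 periods.
PMT = 9400 / ( [(1+0.066)^26 − 1] / 0.066 ) = 9400 / 64.674304 = 145.3437

A$145.34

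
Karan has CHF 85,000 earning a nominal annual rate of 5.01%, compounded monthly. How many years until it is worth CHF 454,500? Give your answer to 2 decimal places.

33.53 years

Periodic rate i = 0.0501/12 = 0.004175.
(1+i)^n = 454500/85000 = 5.34706, so n = ln 5.34706 / ln 1.00418 = 402.4058 months
= 402.4058/12 years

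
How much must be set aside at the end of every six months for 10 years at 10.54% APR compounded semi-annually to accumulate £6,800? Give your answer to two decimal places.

£199.85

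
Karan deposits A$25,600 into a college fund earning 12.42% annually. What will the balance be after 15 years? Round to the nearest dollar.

25,600 × (1+0.1242)^15 = 25,600 × 5.789669 = 148,215.5192

A$148,216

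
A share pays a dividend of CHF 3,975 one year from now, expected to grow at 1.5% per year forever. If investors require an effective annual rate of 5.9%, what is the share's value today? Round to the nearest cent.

CHF 90,340.91

PV = PMT / (i − g) = 3975 / (0.059 − 0.015) = 3975 / 0.044000 = 90,340.9091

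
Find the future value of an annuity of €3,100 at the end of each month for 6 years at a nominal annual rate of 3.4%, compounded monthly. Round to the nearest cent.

€247,209.83

With 12 periods per year: i = 0.00283333, n = 72.
FV = PMT · [(1+i)^n − 1] / i = 3100 · 79.745108 = 247,209.8344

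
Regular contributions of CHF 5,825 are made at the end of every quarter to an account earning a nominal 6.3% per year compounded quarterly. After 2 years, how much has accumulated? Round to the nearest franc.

CHF 49,251

i = 0.063/4 = 0.01575 per quarter; n = 2·4 = 8.
FV = PMT · [(1+i)^n − 1] / i = 5825 · 8.455168 = 49,251.3563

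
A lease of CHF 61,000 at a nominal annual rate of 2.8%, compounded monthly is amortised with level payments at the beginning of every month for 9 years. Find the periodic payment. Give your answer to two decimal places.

With 12 periods per year: i = 0.00233333, n = 108.
Annuity-PV factor × (1+i) = 95.591273; PMT = 61000 / 95.591273 = 638.1336

CHF 638.13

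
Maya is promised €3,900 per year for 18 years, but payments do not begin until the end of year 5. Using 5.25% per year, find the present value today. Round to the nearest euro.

PV at t=4 (ordinary 18-year annuity): 3900 × a(18|0.0525) = 3900 × 11.464588 = 44,711.8945
Discount back 4 years: 44,711.8945 × (1+0.0525)^(−4) = 44,711.8945 × 0.814914 = 36,436.3322

€36,436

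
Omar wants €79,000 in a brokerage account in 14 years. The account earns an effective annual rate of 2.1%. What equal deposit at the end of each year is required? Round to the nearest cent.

€4,912.57

PMT = 79000 / ( [(1+0.021)^14 − 1] / 0.021 ) = 79000 / 16.081196 = 4,912.5699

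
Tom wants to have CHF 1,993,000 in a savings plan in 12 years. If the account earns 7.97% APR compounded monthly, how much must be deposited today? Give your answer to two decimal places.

CHF 768,283.17

i = 0.0797/12 = 0.00664167 per month; n = 12·12 = 144.
Discount factor = (1+0.00664167)^(−144) = 0.385491; PV = 1,993,000 × 0.385491 = 768,283.1669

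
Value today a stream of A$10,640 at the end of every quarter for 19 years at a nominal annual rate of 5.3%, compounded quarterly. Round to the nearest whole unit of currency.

A$507,719

With 4 periods per year: i = 0.01325, n = 76.
PV = 10640 × [1 − (1+0.01325)^(−76)] / 0.01325 = 10640 × 47.717954 = 507,719.0316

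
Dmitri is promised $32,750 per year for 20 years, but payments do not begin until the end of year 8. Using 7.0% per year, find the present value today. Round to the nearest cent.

$216,065.49

PV at t=7 (ordinary 20-year annuity): 32750 × a(20|0.07) = 32750 × 10.594014 = 346,953.9665
Discount back 7 years: 346,953.9665 × (1+0.07)^(−7) = 346,953.9665 × 0.622750 = 216,065.4931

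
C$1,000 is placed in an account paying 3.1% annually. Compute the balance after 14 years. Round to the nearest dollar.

FV = PV·(1+i)^n = 1,000 × 1.533279 = 1,533.2794

C$1,533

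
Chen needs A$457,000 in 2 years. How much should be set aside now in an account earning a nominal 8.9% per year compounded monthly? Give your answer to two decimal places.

A$382,734.00

i = 0.089/12 = 0.00741667 per month; n = 2·12 = 24.
PV = FV·(1+i)^(−n) = 457,000 × 0.837492 = 382,733.9991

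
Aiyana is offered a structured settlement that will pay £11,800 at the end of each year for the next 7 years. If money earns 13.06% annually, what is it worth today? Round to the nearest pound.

PV = 11800 × [1 − (1+0.1306)^(−7)] / 0.1306 = 11800 × 4.414364 = 52,089.4897

£52,089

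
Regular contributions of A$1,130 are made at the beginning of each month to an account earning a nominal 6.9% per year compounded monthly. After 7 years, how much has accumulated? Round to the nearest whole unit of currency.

Periodic rate i = 0.069/12 = 0.00575; n = 7 × 12 = 84 periods.
FV = PMT · [(1+i)^n − 1] / i × (1+i) = 1130 · 108.216808 = 122,284.9929
Payments are at the start of each period, so multiply by (1+i).

A$122,285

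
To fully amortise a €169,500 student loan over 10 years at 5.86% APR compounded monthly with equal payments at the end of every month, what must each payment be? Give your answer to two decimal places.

Periodic rate i = 0.0586/12 = 0.00488333; n = 10 × 12 = 120 periods.
PMT = 169500 / ( [1 − (1+0.00488333)^(−120)] / 0.00488333 ) = 169500 / 90.646416 = 1,869.9030

€1,869.90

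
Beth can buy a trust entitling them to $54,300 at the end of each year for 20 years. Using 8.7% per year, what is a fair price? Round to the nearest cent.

PV = PMT · [1 − (1+i)^(−n)] / i = 54300 · 9.327098 = 506,461.4439

$506,461.44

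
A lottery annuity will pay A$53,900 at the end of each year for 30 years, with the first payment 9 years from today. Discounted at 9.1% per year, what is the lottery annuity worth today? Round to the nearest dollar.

Value one period before first payment (t=8): 53900 × [1 − (1+0.091)^(−30)] / 0.091 = 53900 × 10.183232 = 548,876.1897
PV₀ = 548,876.1897 / (1+0.091)^8 = 548,876.1897 / 2.007234 = 273,449.0297

A$273,449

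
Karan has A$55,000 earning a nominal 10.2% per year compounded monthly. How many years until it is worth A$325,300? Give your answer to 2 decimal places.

17.50 years

Periodic rate i = 0.102/12 = 0.0085.
(1+i)^n = 325300/55000 = 5.91455, so n = ln 5.91455 / ln 1.0085 = 209.9951 months
= 209.9951/12 years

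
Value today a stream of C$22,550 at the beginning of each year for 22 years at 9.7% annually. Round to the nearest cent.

C$221,755.54

PV = 22550 × [1 − (1+0.097)^(−22)] / 0.097 × (1+i) = 22550 × 9.833949 = 221,755.5420
(annuity-due: payments at period start, so ×(1+i).)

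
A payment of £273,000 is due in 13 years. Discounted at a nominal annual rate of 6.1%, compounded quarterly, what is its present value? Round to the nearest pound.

i = 0.061/4 = 0.01525 per quarter; n = 13·4 = 52.
PV = 273,000 / (1 + 0.01525)^52 = 273,000 / 2.196827 = 124,270.1271

£124,270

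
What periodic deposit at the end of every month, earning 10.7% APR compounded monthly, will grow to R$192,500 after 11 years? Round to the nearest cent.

Periodic rate i = 0.107/12 = 0.00891667; n = 11 × 12 = 132 periods.
FV-annuity factor = 249.840480; PMT = 192500 / 249.840480 = 770.4916

R$770.49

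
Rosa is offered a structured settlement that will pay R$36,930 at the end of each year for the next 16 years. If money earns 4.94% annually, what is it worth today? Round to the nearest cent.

Annuity factor a(16|0.0494) = 10.884203; PV = 36930 × 10.884203 = 401,953.6077

R$401,953.61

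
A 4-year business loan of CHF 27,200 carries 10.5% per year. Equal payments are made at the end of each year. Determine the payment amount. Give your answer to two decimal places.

Annuity-PV factor = 3.135858; PMT = 27200 / 3.135858 = 8,673.8612

CHF 8,673.86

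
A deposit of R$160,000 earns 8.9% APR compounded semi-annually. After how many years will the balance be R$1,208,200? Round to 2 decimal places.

23.22 years

Periodic rate i = 0.089/2 = 0.0445.
(1+i)^n = 1.2082e+06/160000 = 7.55125, so n = ln 7.55125 / ln 1.0445 = 46.4353 half-years
= 46.4353/2 years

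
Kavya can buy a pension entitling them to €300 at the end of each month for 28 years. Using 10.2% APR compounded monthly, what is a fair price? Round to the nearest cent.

€33,240.12

i = 0.102/12 = 0.0085 per month; n = 28·12 = 336.
Annuity factor a(336|0.0085) = 110.800414; PV = 300 × 110.800414 = 33,240.1241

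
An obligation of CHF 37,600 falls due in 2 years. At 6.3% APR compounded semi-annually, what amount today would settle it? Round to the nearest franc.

CHF 33,213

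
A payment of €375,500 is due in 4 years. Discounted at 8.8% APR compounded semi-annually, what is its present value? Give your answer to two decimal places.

€266,076.15

i = 0.088/2 = 0.044 per half-year; n = 4·2 = 8.
PV = FV·(1+i)^(−n) = 375,500 × 0.708592 = 266,076.1525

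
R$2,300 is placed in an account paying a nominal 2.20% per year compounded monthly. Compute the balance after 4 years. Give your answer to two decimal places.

R$2,511.37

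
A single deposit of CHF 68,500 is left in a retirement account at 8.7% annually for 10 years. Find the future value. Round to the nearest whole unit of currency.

CHF 157,756

FV = 68,500 × (1 + 0.087)^10 = 157,756.0459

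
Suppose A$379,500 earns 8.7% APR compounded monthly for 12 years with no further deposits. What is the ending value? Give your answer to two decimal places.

i = 0.087/12 = 0.00725 per month; n = 12·12 = 144.
FV = 379,500 × (1 + 0.00725)^144 = 1,073,938.7995

A$1,073,938.80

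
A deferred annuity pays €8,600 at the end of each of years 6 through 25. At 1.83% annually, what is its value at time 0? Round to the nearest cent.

PV at t=5 (ordinary 20-year annuity): 8600 × a(20|0.0183) = 8600 × 16.622890 = 142,956.8498
Discount back 5 years: 142,956.8498 × (1+0.0183)^(−5) = 142,956.8498 × 0.913316 = 130,564.8430

€130,564.84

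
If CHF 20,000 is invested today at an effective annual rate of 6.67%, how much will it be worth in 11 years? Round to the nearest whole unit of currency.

CHF 40,691

FV = PV·(1+i)^n = 20,000 × 2.034535 = 40,690.7076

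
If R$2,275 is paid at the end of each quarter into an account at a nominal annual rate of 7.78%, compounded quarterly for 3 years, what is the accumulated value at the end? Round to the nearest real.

Periodic rate i = 0.0778/4 = 0.01945; n = 3 × 4 = 12 periods.
FV = PMT · [(1+i)^n − 1] / i = 2275 · 13.370685 = 30,418.3077

R$30,418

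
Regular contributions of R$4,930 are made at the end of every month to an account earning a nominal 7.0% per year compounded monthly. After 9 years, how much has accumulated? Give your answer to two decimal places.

R$738,804.42

Periodic rate i = 0.07/12 = 0.00583333; n = 9 × 12 = 108 periods.
Accumulation factor s(108|0.00583333) = 149.858909; FV = 4930 × 149.858909 = 738,804.4236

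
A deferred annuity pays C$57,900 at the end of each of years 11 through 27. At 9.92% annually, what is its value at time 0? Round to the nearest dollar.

C$181,269

PV at t=10 (ordinary 17-year annuity): 57900 × a(17|0.0992) = 57900 × 8.061423 = 466,756.3948
PV₀ = 466,756.3948 / (1+0.0992)^10 = 466,756.3948 / 2.574940 = 181,268.8083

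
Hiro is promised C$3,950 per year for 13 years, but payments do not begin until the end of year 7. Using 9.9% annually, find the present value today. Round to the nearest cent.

C$16,007.66

Value one period before first payment (t=6): 3950 × [1 − (1+0.099)^(−13)] / 0.099 = 3950 × 7.140307 = 28,204.2141
Discount back 6 years: 28,204.2141 × (1+0.099)^(−6) = 28,204.2141 × 0.567563 = 16,007.6599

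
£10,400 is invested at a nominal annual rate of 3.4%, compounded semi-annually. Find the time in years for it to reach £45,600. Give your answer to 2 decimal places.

43.84 years

Periodic rate i = 0.034/2 = 0.017.
(1+i)^n = 45600/10400 = 4.38462, so n = ln 4.38462 / ln 1.017 = 87.6841 half-years
= 87.6841/2 years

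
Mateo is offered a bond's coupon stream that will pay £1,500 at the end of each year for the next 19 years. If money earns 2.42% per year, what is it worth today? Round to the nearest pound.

PV = PMT · [1 − (1+i)^(−n)] / i = 1500 · 15.087743 = 22,631.6138

£22,632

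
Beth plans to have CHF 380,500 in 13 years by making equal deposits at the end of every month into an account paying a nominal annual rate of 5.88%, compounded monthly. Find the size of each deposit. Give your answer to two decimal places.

CHF 1,630.19

With 12 periods per year: i = 0.0049, n = 156.
FV-annuity factor = 233.408166; PMT = 380500 / 233.408166 = 1,630.1915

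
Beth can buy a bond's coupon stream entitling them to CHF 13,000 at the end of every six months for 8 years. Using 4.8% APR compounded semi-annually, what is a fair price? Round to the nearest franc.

Periodic rate i = 0.048/2 = 0.024; n = 8 × 2 = 16 periods.
Annuity factor a(16|0.024) = 13.157176; PV = 13000 × 13.157176 = 171,043.2935

CHF 171,043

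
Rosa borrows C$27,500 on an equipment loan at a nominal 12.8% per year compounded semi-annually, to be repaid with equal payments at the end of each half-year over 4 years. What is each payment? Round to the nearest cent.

C$4,498.85

Periodic rate i = 0.128/2 = 0.064; n = 4 × 2 = 8 periods.
Annuity-PV factor = 6.112668; PMT = 27500 / 6.112668 = 4,498.8539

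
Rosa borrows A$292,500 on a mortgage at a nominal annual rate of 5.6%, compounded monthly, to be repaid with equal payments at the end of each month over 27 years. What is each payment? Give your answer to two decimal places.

A$1,752.80

i = 0.056/12 = 0.00466667 per month; n = 27·12 = 324.
PMT = 292500 / ( [1 − (1+0.00466667)^(−324)] / 0.00466667 ) = 292500 / 166.875993 = 1,752.7986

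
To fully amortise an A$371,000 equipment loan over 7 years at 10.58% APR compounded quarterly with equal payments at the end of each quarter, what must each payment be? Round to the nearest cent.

A$18,923.44

i = 0.1058/4 = 0.02645 per quarter; n = 7·4 = 28.
PMT = 371000 / ( [1 − (1+0.02645)^(−28)] / 0.02645 ) = 371000 / 19.605316 = 18,923.4391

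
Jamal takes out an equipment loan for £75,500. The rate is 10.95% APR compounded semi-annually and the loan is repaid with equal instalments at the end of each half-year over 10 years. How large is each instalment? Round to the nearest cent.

£6,304.69

i = 0.1095/2 = 0.05475 per half-year; n = 10·2 = 20.
PMT = 75500 / ( [1 − (1+0.05475)^(−20)] / 0.05475 ) = 75500 / 11.975209 = 6,304.6918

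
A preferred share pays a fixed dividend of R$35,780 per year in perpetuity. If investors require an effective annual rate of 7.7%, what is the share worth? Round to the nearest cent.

PV = PMT / i = 35780 / 0.077 = 464,675.3247

R$464,675.32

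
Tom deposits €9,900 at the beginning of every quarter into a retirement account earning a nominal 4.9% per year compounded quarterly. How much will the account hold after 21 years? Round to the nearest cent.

€1,456,829.18

i = 0.049/4 = 0.01225 per quarter; n = 21·4 = 84.
FV = 9900 × [(1+0.01225)^84 − 1] / 0.01225 × (1+i) = 9900 × 147.154463 = 1,456,829.1794
Payments are at the start of each period, so multiply by (1+i).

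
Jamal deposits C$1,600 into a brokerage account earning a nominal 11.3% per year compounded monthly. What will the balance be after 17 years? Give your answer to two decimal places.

C$10,826.70

With 12 periods per year: i = 0.00941667, n = 204.
FV = 1,600 × (1 + 0.00941667)^204 = 10,826.7000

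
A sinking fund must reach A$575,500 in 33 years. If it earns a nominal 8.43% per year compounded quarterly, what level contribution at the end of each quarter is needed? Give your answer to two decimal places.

A$825.67

Periodic rate i = 0.0843/4 = 0.021075; n = 33 × 4 = 132 periods.
FV-annuity factor = 697.010299; PMT = 575500 / 697.010299 = 825.6693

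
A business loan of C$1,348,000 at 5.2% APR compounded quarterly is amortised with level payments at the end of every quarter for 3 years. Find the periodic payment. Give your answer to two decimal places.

C$122,050.18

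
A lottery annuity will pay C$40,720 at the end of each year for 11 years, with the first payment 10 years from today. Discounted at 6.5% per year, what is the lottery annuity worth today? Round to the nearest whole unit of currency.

PV at t=9 (ordinary 11-year annuity): 40720 × a(11|0.065) = 40720 × 7.689042 = 313,097.8091
Discount back 9 years: 313,097.8091 × (1+0.065)^(−9) = 313,097.8091 × 0.567353 = 177,637.0526

C$177,637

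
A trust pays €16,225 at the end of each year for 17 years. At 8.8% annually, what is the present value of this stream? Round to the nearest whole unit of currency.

€140,420

Annuity factor a(17|0.088) = 8.654530; PV = 16225 × 8.654530 = 140,419.7442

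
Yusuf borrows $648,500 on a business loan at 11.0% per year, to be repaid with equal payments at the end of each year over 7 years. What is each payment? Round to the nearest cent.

$137,621.60

Annuity-PV factor = 4.712196; PMT = 648500 / 4.712196 = 137,621.6022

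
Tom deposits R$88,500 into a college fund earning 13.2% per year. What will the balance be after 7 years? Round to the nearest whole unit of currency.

FV = PV·(1+i)^n = 88,500 × 2.381908 = 210,798.8604

R$210,799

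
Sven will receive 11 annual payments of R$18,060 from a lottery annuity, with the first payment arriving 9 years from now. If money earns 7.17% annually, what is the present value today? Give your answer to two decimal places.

PV at t=8 (ordinary 11-year annuity): 18060 × a(11|0.0717) = 18060 × 7.435587 = 134,286.7090
PV₀ = 134,286.7090 / (1+0.0717)^8 = 134,286.7090 / 1.740147 = 77,169.7663

R$77,169.77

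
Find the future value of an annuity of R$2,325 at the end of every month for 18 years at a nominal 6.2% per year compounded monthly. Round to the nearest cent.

R$919,737.61

i = 0.062/12 = 0.00516667 per month; n = 18·12 = 216.
FV = 2325 × [(1+0.00516667)^216 − 1] / 0.00516667 = 2325 × 395.586069 = 919,737.6098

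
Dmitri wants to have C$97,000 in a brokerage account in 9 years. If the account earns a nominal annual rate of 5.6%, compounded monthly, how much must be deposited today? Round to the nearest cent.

C$58,667.35

i = 0.056/12 = 0.00466667 per month; n = 9·12 = 108.
PV = FV·(1+i)^(−n) = 97,000 × 0.604818 = 58,667.3487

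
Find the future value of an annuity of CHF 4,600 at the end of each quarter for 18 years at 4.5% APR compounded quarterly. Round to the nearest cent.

i = 0.045/4 = 0.01125 per quarter; n = 18·4 = 72.
Accumulation factor s(72|0.01125) = 110.023563; FV = 4600 × 110.023563 = 506,108.3887

CHF 506,108.39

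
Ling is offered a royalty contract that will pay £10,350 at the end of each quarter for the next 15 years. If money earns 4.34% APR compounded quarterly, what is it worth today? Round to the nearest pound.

i = 0.0434/4 = 0.01085 per quarter; n = 15·4 = 60.
PV = 10350 × [1 − (1+0.01085)^(−60)] / 0.01085 = 10350 × 43.930337 = 454,678.9918

£454,679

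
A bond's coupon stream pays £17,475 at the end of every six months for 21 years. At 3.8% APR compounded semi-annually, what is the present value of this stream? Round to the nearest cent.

£502,533.43

Periodic rate i = 0.038/2 = 0.019; n = 21 × 2 = 42 periods.
PV = PMT · [1 − (1+i)^(−n)] / i = 17475 · 28.757278 = 502,533.4266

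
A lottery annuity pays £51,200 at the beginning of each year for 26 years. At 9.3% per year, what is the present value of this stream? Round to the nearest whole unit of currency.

£542,133

PV = PMT · [1 − (1+i)^(−n)] / i × (1+i) = 51200 · 10.588527 = 542,132.5972
(annuity-due: payments at period start, so ×(1+i).)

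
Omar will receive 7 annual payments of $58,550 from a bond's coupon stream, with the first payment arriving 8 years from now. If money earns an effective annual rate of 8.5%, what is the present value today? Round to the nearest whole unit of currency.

$169,302

PV at t=7 (ordinary 7-year annuity): 58550 × a(7|0.085) = 58550 × 5.118514 = 299,688.9666
PV₀ = 299,688.9666 / (1+0.085)^7 = 299,688.9666 / 1.770142 = 169,302.1943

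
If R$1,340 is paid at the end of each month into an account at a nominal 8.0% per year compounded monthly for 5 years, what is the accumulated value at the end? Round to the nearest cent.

R$98,458.99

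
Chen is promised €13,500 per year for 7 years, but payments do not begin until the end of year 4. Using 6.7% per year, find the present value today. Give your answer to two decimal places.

€60,523.98

PV at t=3 (ordinary 7-year annuity): 13500 × a(7|0.067) = 13500 × 5.446117 = 73,522.5786
PV₀ = 73,522.5786 / (1+0.067)^3 = 73,522.5786 / 1.214768 = 60,523.9790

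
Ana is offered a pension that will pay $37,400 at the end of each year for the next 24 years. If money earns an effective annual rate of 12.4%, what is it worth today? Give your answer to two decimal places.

$283,371.49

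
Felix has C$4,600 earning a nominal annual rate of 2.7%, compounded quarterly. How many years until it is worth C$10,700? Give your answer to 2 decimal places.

31.37 years

Periodic rate i = 0.027/4 = 0.00675.
n = ln(10700/4600) / ln(1+0.00675) = ln(2.32609) / 0.006727 = 125.4864 quarters
= 125.4864/4 years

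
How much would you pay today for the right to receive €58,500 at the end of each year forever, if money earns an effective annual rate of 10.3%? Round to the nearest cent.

PV = C/r = 58500/0.103 = 567,961.1650

€567,961.17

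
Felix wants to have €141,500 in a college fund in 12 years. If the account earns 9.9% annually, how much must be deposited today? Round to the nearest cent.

PV = FV·(1+i)^(−n) = 141,500 × 0.322127 = 45,581.0296

€45,581.03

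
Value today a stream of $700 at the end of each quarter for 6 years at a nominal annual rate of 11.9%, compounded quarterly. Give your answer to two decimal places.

$11,886.87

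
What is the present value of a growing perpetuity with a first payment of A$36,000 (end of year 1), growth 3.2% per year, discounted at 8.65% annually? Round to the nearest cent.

PV = PMT / (i − g) = 36000 / (0.0865 − 0.032) = 36000 / 0.054500 = 660,550.4587

A$660,550.46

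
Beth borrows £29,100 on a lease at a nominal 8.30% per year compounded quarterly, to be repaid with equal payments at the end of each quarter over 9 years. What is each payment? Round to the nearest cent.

£1,155.47

i = 0.083/4 = 0.02075 per quarter; n = 9·4 = 36.
Annuity-PV factor = 25.184504; PMT = 29100 / 25.184504 = 1,155.4724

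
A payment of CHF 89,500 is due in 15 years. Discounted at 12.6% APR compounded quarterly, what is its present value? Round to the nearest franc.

CHF 13,921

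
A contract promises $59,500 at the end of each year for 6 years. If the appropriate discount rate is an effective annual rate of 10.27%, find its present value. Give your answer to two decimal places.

$257,100.41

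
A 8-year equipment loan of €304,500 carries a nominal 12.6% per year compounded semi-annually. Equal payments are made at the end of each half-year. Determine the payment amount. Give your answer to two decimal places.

i = 0.126/2 = 0.063 per half-year; n = 8·2 = 16.
Annuity-PV factor = 9.900914; PMT = 304500 / 9.900914 = 30,754.7368

€30,754.74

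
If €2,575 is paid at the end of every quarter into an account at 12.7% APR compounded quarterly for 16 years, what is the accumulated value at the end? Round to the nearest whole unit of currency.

€518,413

With 4 periods per year: i = 0.03175, n = 64.
FV = PMT · [(1+i)^n − 1] / i = 2575 · 201.325303 = 518,412.6560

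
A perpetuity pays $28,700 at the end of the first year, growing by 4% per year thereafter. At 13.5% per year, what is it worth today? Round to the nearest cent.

$302,105.26

PV = PMT / (i − g) = 28700 / (0.135 − 0.04) = 28700 / 0.095000 = 302,105.2632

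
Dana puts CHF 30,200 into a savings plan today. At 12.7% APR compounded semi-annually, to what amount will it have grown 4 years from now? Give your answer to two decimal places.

i = 0.127/2 = 0.0635 per half-year; n = 4·2 = 8.
30,200 × (1+0.0635)^8 = 30,200 × 1.636440 = 49,420.4729

CHF 49,420.47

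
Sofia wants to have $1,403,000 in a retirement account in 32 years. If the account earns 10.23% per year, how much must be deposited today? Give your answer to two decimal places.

$62,153.25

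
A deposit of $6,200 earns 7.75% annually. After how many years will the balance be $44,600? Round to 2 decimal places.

n = ln(44600/6200) / ln(1+0.0775) = ln(7.19355) / 0.074644 = 26.4348 years

26.43 years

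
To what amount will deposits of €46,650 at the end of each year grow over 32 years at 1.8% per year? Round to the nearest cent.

FV = PMT · [(1+i)^n − 1] / i = 46650 · 42.767732 = 1,995,114.6941

€1,995,114.69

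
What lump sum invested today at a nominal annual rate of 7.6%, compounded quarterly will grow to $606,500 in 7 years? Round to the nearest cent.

With 4 periods per year: i = 0.019, n = 28.
PV = 606,500 / (1 + 0.019)^28 = 606,500 / 1.693859 = 358,058.2239

$358,058.22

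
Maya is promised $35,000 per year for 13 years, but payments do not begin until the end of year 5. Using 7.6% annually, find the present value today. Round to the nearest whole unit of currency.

$210,992

Value one period before first payment (t=4): 35000 × [1 − (1+0.076)^(−13)] / 0.076 = 35000 × 8.080664 = 282,823.2482
PV₀ = 282,823.2482 / (1+0.076)^4 = 282,823.2482 / 1.340445 = 210,992.0154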